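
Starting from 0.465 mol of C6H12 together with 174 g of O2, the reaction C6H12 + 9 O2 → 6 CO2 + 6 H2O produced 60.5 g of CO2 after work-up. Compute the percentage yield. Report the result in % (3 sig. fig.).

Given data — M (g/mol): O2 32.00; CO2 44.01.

n(C6H12) = 0.4650 mol
n(O2) = 174.0 / 32.00 = 5.438 mol
n/ν → C6H12: 0.4650, O2: 0.6042; C6H12 is limiting.
theoretical n(CO2) = (6/1) × 0.4650 = 2.790 mol → 122.8 g
% yield = 60.5 / 122.8 × 100 = 49.27 %

49.3 %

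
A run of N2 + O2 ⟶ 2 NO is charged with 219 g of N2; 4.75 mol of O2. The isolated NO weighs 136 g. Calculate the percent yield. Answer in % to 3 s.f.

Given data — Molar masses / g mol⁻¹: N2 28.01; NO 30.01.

n(N2) = 219.0 / 28.01 = 7.819 mol
n(O2) = 4.750 mol
n/ν for N2 = 7.819/1 = 7.819
n/ν for O2 = 4.750/1 = 4.750
Smallest n/ν is O2 → limiting reagent.
theoretical n(NO) = (2/1) × 4.750 = 9.500 mol → 285.1 g
% yield = 136 / 285.1 × 100 = 47.70 %

47.7 %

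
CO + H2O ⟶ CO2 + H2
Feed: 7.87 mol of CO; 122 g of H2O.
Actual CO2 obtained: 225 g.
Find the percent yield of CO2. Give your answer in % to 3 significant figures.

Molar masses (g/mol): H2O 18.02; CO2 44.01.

75.5 %

n(CO) = 7.870 mol
n(H2O) = 122.0 / 18.02 = 6.770 mol
n/ν for CO = 7.870/1 = 7.870
n/ν for H2O = 6.770/1 = 6.770
Smallest n/ν is H2O → limiting reagent.
theoretical n(CO2) = (1/1) × 6.770 = 6.770 mol → 297.9 g
% yield = 225 / 297.9 × 100 = 75.53 %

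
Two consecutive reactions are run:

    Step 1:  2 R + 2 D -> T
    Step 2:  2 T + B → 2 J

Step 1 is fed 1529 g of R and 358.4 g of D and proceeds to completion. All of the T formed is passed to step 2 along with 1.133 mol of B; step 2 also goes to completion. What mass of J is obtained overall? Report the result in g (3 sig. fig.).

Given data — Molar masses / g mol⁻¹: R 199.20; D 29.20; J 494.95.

1120 g

Step 1:
n(R) = 1529 / 199.20 = 7.676 mol
n(D) = 358.4 / 29.20 = 12.27 mol
n/ν for R = 7.676/2 = 3.838
n/ν for D = 12.27/2 = 6.135
Smallest n/ν is R → limiting reagent.
n(T) produced = (1/2) × 7.676 = 3.838 mol
Step 2:
n(T) available = 3.838 mol
n(B) = 1.133 mol
n/ν for T = 3.838/2 = 1.919
n/ν for B = 1.133/1 = 1.133
Smallest n/ν is B → limiting reagent.
n(J) = (2/1) × 1.133 = 2.266 mol
mass = 2.266 × 494.95 = 1122 g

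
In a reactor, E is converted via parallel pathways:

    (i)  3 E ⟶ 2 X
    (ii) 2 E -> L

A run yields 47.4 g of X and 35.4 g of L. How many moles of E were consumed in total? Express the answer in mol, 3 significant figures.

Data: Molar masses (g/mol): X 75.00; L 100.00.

n(X) = 47.4 / 75.00 = 0.6320 mol
n(L) = 35.4 / 100.00 = 0.3540 mol
n(E) via (i) = (3/2)×0.6320 = 0.9480 mol
n(E) via (ii) = (2/1)×0.3540 = 0.7080 mol
total n(E) = 0.9480 + 0.7080 = 1.656 mol

1.66 mol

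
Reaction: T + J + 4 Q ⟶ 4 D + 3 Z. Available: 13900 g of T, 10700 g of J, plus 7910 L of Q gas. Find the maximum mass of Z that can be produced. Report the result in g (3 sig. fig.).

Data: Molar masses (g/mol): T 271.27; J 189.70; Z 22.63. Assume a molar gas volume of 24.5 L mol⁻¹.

n(T) = 13900 / 271.27 = 51.24 mol
n(J) = 10700 / 189.70 = 56.40 mol
n(Q) = 7910 / 24.5 = 322.9 mol
n/ν → T: 51.24, J: 56.40, Q: 80.73; T is limiting.
n(Z) = (3/1) × 51.24 = 153.7 mol
mass = 153.7 × 22.63 = 3478 g

3480 g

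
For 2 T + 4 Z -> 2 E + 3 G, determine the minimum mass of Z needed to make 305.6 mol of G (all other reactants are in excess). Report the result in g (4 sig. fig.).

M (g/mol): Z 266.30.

108500 g

n(G) = 305.6 mol
n(Z) = (4/3) × 305.6 = 407.5 mol
mass = 407.5 × 266.30 = 108500 g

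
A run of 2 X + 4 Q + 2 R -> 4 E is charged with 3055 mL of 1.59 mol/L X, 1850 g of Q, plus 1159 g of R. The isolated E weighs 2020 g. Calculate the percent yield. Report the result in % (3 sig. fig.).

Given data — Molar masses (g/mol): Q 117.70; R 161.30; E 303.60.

n(X) = 1.59 × 3055/1000 = 4.857 mol
n(Q) = 1850 / 117.70 = 15.72 mol
n(R) = 1159 / 161.30 = 7.185 mol
n/ν → X: 2.429, Q: 3.930, R: 3.593; X is limiting.
theoretical n(E) = (4/2) × 4.857 = 9.714 mol → 2949 g
% yield = 2020 / 2949 × 100 = 68.50 %

68.5 %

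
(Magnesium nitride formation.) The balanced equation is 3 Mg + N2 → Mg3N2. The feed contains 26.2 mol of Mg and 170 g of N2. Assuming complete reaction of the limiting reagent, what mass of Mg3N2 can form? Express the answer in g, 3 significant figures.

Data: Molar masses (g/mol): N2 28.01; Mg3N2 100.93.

n(Mg) = 26.20 mol
n(N2) = 170.0 / 28.01 = 6.069 mol
n/ν → Mg: 8.733, N2: 6.069; N2 is limiting.
n(Mg3N2) = (1/1) × 6.069 = 6.069 mol
mass = 6.069 × 100.93 = 612.5 g

613 g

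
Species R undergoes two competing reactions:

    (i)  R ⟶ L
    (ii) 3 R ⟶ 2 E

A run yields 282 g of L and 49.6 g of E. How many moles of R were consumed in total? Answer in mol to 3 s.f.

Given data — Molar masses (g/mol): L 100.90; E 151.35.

3.29 mol

n(L) = 282 / 100.90 = 2.795 mol
n(E) = 49.6 / 151.35 = 0.3277 mol
n(R) via (i) = (1/1)×2.795 = 2.795 mol
n(R) via (ii) = (3/2)×0.3277 = 0.4916 mol
total n(R) = 2.795 + 0.4916 = 3.287 mol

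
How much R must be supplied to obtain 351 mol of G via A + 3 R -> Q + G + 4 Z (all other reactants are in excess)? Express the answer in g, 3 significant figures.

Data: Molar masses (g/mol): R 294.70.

310000 g

n(G) = 351.0 mol
n(R) = (3/1) × 351.0 = 1053 mol
mass = 1053 × 294.70 = 310300 g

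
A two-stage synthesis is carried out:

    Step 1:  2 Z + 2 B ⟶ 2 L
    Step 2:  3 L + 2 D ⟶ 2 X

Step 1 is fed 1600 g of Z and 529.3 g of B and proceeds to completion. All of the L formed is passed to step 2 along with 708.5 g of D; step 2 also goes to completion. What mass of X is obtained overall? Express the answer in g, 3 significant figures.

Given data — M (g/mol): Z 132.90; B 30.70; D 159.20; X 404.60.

Step 1:
n(Z) = 1600 / 132.90 = 12.04 mol
n(B) = 529.3 / 30.70 = 17.24 mol
n/ν → Z: 6.020, B: 8.620; Z is limiting.
n(L) produced = (2/2) × 12.04 = 12.04 mol
Step 2:
n(L) available = 12.04 mol
n(D) = 708.5 / 159.20 = 4.450 mol
n/ν → L: 4.013, D: 2.225; D is limiting.
n(X) = (2/2) × 4.450 = 4.450 mol
mass = 4.450 × 404.60 = 1800 g

1800 g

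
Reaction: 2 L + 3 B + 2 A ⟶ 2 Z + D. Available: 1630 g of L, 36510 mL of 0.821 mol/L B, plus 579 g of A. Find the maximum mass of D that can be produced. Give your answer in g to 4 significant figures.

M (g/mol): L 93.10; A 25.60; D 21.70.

190.0 g

n(L) = 1630 / 93.10 = 17.51 mol
n(B) = 0.821 × 36510/1000 = 29.97 mol
n(A) = 579.0 / 25.60 = 22.62 mol
n/ν for L = 17.51/2 = 8.755
n/ν for B = 29.97/3 = 9.990
n/ν for A = 22.62/2 = 11.31
Smallest n/ν is L → limiting reagent.
n(D) = (1/2) × 17.51 = 8.755 mol
mass = 8.755 × 21.70 = 190.0 g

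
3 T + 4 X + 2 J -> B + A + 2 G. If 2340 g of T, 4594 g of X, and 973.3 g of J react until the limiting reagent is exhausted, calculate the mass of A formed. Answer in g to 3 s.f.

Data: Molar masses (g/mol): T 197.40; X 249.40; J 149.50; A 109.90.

n(T) = 2340 / 197.40 = 11.85 mol
n(X) = 4594 / 249.40 = 18.42 mol
n(J) = 973.3 / 149.50 = 6.510 mol
n/ν for T = 11.85/3 = 3.950
n/ν for X = 18.42/4 = 4.605
n/ν for J = 6.510/2 = 3.255
Smallest n/ν is J → limiting reagent.
n(A) = (1/2) × 6.510 = 3.255 mol
mass = 3.255 × 109.90 = 357.7 g

358 g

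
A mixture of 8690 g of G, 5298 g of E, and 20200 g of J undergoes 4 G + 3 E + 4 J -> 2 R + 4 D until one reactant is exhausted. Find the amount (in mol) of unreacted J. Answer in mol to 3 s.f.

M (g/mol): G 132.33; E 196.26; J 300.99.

31.1 mol

n(G) = 8690 / 132.33 = 65.67 mol
n(E) = 5298 / 196.26 = 26.99 mol
n(J) = 20200 / 300.99 = 67.11 mol
n/ν for G = 65.67/4 = 16.42
n/ν for E = 26.99/3 = 8.997
n/ν for J = 67.11/4 = 16.78
Smallest n/ν is E → limiting reagent.
J consumed = (4/3) × 26.99 = 35.99 mol
J remaining = 67.11 − 35.99 = 31.12 mol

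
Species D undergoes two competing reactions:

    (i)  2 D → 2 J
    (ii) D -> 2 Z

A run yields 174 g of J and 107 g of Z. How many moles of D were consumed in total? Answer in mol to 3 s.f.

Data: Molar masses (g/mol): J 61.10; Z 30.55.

4.60 mol

n(J) = 174 / 61.10 = 2.848 mol
n(Z) = 107 / 30.55 = 3.502 mol
n(D) via (i) = (2/2)×2.848 = 2.848 mol
n(D) via (ii) = (1/2)×3.502 = 1.751 mol
total n(D) = 2.848 + 1.751 = 4.599 mol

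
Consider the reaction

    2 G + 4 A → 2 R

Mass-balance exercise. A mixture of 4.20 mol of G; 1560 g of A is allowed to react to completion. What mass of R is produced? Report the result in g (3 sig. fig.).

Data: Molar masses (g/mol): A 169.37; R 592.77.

2490 g

n(G) = 4.200 mol
n(A) = 1560 / 169.37 = 9.211 mol
n/ν for G = 4.200/2 = 2.100
n/ν for A = 9.211/4 = 2.303
Smallest n/ν is G → limiting reagent.
n(R) = (2/2) × 4.200 = 4.200 mol
mass = 4.200 × 592.77 = 2490 g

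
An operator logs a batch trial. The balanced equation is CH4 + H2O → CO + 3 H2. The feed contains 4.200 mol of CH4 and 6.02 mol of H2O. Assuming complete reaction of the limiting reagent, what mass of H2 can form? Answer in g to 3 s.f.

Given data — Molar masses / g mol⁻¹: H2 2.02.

25.5 g

n(CH4) = 4.200 mol
n(H2O) = 6.020 mol
n/ν for CH4 = 4.200/1 = 4.200
n/ν for H2O = 6.020/1 = 6.020
Smallest n/ν is CH4 → limiting reagent.
n(H2) = (3/1) × 4.200 = 12.60 mol
mass = 12.60 × 2.02 = 25.45 g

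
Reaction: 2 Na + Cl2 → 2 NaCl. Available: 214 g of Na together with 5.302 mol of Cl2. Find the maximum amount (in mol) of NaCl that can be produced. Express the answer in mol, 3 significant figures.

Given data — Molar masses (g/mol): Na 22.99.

9.31 mol

n(Na) = 214.0 / 22.99 = 9.308 mol
n(Cl2) = 5.302 mol
n/ν → Na: 4.654, Cl2: 5.302; Na is limiting.
n(NaCl) = (2/2) × 9.308 = 9.308 mol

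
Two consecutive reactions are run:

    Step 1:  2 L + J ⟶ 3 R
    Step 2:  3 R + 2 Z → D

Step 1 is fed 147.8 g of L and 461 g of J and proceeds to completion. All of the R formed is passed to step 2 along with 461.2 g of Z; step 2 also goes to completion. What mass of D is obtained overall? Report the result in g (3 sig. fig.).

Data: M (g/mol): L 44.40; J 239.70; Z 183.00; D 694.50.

Step 1:
n(L) = 147.8 / 44.40 = 3.329 mol
n(J) = 461.0 / 239.70 = 1.923 mol
n/ν → L: 1.665, J: 1.923; L is limiting.
n(R) produced = (3/2) × 3.329 = 4.994 mol
Step 2:
n(R) available = 4.994 mol
n(Z) = 461.2 / 183.00 = 2.520 mol
n/ν → R: 1.665, Z: 1.260; Z is limiting.
n(D) = (1/2) × 2.520 = 1.260 mol
mass = 1.260 × 694.50 = 875.1 g

875 g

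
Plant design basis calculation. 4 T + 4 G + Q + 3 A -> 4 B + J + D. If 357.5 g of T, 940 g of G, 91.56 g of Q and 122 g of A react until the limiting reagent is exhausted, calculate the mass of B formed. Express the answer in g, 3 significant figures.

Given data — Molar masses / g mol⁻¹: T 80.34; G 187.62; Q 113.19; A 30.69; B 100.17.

n(T) = 357.5 / 80.34 = 4.450 mol
n(G) = 940.0 / 187.62 = 5.010 mol
n(Q) = 91.56 / 113.19 = 0.8089 mol
n(A) = 122.0 / 30.69 = 3.975 mol
n/ν for T = 4.450/4 = 1.113
n/ν for G = 5.010/4 = 1.253
n/ν for Q = 0.8089/1 = 0.8089
n/ν for A = 3.975/3 = 1.325
Smallest n/ν is Q → limiting reagent.
n(B) = (4/1) × 0.8089 = 3.236 mol
mass = 3.236 × 100.17 = 324.2 g

324 g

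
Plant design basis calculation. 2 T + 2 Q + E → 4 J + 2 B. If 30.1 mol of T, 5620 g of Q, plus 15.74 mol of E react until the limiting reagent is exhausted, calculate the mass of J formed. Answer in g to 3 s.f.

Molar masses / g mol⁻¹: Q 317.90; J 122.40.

4330 g

n(T) = 30.10 mol
n(Q) = 5620 / 317.90 = 17.68 mol
n(E) = 15.74 mol
n/ν → T: 15.05, Q: 8.840, E: 15.74; Q is limiting.
n(J) = (4/2) × 17.68 = 35.36 mol
mass = 35.36 × 122.40 = 4328 g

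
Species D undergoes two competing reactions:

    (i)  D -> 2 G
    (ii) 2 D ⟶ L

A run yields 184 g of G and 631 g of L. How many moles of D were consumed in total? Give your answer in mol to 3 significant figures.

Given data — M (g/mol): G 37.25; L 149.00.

10.9 mol

n(G) = 184 / 37.25 = 4.940 mol
n(L) = 631 / 149.00 = 4.235 mol
n(D) via (i) = (1/2)×4.940 = 2.470 mol
n(D) via (ii) = (2/1)×4.235 = 8.470 mol
total n(D) = 2.470 + 8.470 = 10.94 mol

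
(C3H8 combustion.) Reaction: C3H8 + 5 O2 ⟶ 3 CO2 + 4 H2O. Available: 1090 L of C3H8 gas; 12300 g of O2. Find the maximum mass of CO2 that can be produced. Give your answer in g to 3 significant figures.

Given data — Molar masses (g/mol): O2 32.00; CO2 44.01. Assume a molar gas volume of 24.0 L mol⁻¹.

6000 g

n(C3H8) = 1090 / 24.0 = 45.42 mol
n(O2) = 12300 / 32.00 = 384.4 mol
n/ν for C3H8 = 45.42/1 = 45.42
n/ν for O2 = 384.4/5 = 76.88
Smallest n/ν is C3H8 → limiting reagent.
n(CO2) = (3/1) × 45.42 = 136.3 mol
mass = 136.3 × 44.01 = 5999 g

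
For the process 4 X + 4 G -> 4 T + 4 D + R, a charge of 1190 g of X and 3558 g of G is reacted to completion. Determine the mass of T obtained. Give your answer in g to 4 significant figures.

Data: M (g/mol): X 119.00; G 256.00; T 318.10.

3181 g

n(X) = 1190 / 119.00 = 10.00 mol
n(G) = 3558 / 256.00 = 13.90 mol
n/ν for X = 10.00/4 = 2.500
n/ν for G = 13.90/4 = 3.475
Smallest n/ν is X → limiting reagent.
n(T) = (4/4) × 10.00 = 10.00 mol
mass = 10.00 × 318.10 = 3181 g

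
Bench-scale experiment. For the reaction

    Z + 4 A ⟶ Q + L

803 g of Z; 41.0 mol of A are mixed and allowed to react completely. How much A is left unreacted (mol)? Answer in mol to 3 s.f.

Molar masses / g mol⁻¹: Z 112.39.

12.4 mol

n(Z) = 803.0 / 112.39 = 7.145 mol
n(A) = 41.00 mol
n/ν for Z = 7.145/1 = 7.145
n/ν for A = 41.00/4 = 10.25
Smallest n/ν is Z → limiting reagent.
A consumed = (4/1) × 7.145 = 28.58 mol
A remaining = 41.00 − 28.58 = 12.42 mol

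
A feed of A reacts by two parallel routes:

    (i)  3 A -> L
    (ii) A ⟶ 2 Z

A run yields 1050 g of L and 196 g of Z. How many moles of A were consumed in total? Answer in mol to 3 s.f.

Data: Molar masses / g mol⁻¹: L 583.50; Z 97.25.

6.41 mol

n(L) = 1050 / 583.50 = 1.799 mol
n(Z) = 196 / 97.25 = 2.015 mol
n(A) via (i) = (3/1)×1.799 = 5.397 mol
n(A) via (ii) = (1/2)×2.015 = 1.008 mol
total n(A) = 5.397 + 1.008 = 6.405 mol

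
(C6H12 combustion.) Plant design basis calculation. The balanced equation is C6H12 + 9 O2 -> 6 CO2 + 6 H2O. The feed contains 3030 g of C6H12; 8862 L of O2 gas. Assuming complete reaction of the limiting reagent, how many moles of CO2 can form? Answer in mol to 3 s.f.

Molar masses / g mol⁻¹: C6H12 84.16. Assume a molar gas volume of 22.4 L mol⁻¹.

n(C6H12) = 3030 / 84.16 = 36.00 mol
n(O2) = 8862 / 22.4 = 395.6 mol
n/ν for C6H12 = 36.00/1 = 36.00
n/ν for O2 = 395.6/9 = 43.96
Smallest n/ν is C6H12 → limiting reagent.
n(CO2) = (6/1) × 36.00 = 216.0 mol

216 mol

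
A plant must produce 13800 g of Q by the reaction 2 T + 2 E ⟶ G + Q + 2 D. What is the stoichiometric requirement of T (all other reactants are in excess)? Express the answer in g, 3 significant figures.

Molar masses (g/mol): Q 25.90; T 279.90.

n(Q) = 13800 / 25.90 = 532.8 mol
n(T) = (2/1) × 532.8 = 1066 mol
mass = 1066 × 279.90 = 298400 g

298000 g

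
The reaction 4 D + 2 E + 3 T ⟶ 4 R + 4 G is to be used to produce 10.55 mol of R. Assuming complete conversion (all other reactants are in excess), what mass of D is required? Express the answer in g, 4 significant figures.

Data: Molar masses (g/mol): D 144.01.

n(R) = 10.55 mol
n(D) = (4/4) × 10.55 = 10.55 mol
mass = 10.55 × 144.01 = 1519 g

1519 g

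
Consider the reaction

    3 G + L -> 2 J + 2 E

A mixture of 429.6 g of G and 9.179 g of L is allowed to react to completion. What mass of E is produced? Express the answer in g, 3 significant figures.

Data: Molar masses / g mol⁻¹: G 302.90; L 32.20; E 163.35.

n(G) = 429.6 / 302.90 = 1.418 mol
n(L) = 9.179 / 32.20 = 0.2851 mol
n/ν → G: 0.4727, L: 0.2851; L is limiting.
n(E) = (2/1) × 0.2851 = 0.5702 mol
mass = 0.5702 × 163.35 = 93.14 g

93.1 g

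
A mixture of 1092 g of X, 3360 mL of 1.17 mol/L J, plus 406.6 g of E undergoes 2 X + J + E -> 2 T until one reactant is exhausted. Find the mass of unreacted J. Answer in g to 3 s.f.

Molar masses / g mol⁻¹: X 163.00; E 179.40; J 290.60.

n(X) = 1092 / 163.00 = 6.699 mol
n(J) = 1.17 × 3360/1000 = 3.931 mol
n(E) = 406.6 / 179.40 = 2.266 mol
n/ν → X: 3.350, J: 3.931, E: 2.266; E is limiting.
J consumed = (1/1) × 2.266 = 2.266 mol
J remaining = 3.931 − 2.266 = 1.665 mol
mass = 1.665 × 290.60 = 483.8 g

484 g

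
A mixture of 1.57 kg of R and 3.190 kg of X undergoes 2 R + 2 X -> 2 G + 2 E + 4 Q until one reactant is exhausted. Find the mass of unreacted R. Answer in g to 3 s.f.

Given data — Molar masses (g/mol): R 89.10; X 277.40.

n(R) = 1.570×1000 / 89.10 = 17.62 mol
n(X) = 3.190×1000 / 277.40 = 11.50 mol
n/ν → R: 8.810, X: 5.750; X is limiting.
R consumed = (2/2) × 11.50 = 11.50 mol
R remaining = 17.62 − 11.50 = 6.120 mol
mass = 6.120 × 89.10 = 545.3 g

545 g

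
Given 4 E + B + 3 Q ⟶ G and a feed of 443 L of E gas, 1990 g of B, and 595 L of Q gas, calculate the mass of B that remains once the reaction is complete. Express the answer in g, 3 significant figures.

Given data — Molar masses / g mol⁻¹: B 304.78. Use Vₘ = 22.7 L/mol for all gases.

n(E) = 443.0 / 22.7 = 19.52 mol
n(B) = 1990 / 304.78 = 6.529 mol
n(Q) = 595.0 / 22.7 = 26.21 mol
n/ν → E: 4.880, B: 6.529, Q: 8.737; E is limiting.
B consumed = (1/4) × 19.52 = 4.880 mol
B remaining = 6.529 − 4.880 = 1.649 mol
mass = 1.649 × 304.78 = 502.6 g

503 g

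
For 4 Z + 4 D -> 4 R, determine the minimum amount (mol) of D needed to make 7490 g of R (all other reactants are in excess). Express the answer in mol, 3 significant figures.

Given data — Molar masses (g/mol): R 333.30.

22.5 mol

n(R) = 7490 / 333.30 = 22.47 mol
n(D) = (4/4) × 22.47 = 22.47 mol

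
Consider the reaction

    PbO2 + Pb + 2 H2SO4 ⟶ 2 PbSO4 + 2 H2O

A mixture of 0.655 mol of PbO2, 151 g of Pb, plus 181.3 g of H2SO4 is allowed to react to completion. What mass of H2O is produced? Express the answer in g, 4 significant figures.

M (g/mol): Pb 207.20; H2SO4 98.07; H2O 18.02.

23.61 g

n(PbO2) = 0.6550 mol
n(Pb) = 151.0 / 207.20 = 0.7288 mol
n(H2SO4) = 181.3 / 98.07 = 1.849 mol
n/ν → PbO2: 0.6550, Pb: 0.7288, H2SO4: 0.9245; PbO2 is limiting.
n(H2O) = (2/1) × 0.6550 = 1.310 mol
mass = 1.310 × 18.02 = 23.61 g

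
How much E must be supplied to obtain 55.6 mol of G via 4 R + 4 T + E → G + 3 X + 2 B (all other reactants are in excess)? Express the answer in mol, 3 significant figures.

n(G) = 55.60 mol
n(E) = (1/1) × 55.60 = 55.60 mol

55.6 mol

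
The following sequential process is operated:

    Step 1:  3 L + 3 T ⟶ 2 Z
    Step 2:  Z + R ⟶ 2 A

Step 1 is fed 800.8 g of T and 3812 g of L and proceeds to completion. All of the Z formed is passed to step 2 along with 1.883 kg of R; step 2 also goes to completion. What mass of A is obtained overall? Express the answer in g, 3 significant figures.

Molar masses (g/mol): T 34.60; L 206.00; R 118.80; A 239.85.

Step 1:
n(T) = 800.8 / 34.60 = 23.14 mol
n(L) = 3812 / 206.00 = 18.50 mol
n/ν for T = 23.14/3 = 7.713
n/ν for L = 18.50/3 = 6.167
Smallest n/ν is L → limiting reagent.
n(Z) produced = (2/3) × 18.50 = 12.33 mol
Step 2:
n(Z) available = 12.33 mol
n(R) = 1.883×1000 / 118.80 = 15.85 mol
n/ν for Z = 12.33/1 = 12.33
n/ν for R = 15.85/1 = 15.85
Smallest n/ν is Z → limiting reagent.
n(A) = (2/1) × 12.33 = 24.66 mol
mass = 24.66 × 239.85 = 5915 g

5920 g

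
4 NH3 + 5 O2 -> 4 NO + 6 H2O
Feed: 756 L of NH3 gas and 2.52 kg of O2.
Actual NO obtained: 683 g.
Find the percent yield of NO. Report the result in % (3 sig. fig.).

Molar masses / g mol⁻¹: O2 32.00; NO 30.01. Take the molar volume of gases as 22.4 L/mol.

n(NH3) = 756.0 / 22.4 = 33.75 mol
n(O2) = 2.520×1000 / 32.00 = 78.75 mol
n/ν for NH3 = 33.75/4 = 8.438
n/ν for O2 = 78.75/5 = 15.75
Smallest n/ν is NH3 → limiting reagent.
theoretical n(NO) = (4/4) × 33.75 = 33.75 mol → 1013 g
% yield = 683 / 1013 × 100 = 67.42 %

67.4 %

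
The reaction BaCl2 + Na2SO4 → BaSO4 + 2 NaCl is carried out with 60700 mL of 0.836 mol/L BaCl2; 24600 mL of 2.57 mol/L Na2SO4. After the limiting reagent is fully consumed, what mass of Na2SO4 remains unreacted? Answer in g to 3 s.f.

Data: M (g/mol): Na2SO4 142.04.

1770 g

n(BaCl2) = 0.836 × 60700/1000 = 50.75 mol
n(Na2SO4) = 2.57 × 24600/1000 = 63.22 mol
n/ν → BaCl2: 50.75, Na2SO4: 63.22; BaCl2 is limiting.
Na2SO4 consumed = (1/1) × 50.75 = 50.75 mol
Na2SO4 remaining = 63.22 − 50.75 = 12.47 mol
mass = 12.47 × 142.04 = 1771 g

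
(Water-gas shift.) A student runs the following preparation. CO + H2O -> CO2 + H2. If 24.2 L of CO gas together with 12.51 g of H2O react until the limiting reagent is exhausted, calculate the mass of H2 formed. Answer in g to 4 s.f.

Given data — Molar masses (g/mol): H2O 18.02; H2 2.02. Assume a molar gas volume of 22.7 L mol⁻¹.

1.402 g

n(CO) = 24.20 / 22.7 = 1.066 mol
n(H2O) = 12.51 / 18.02 = 0.6942 mol
n/ν for CO = 1.066/1 = 1.066
n/ν for H2O = 0.6942/1 = 0.6942
Smallest n/ν is H2O → limiting reagent.
n(H2) = (1/1) × 0.6942 = 0.6942 mol
mass = 0.6942 × 2.02 = 1.402 g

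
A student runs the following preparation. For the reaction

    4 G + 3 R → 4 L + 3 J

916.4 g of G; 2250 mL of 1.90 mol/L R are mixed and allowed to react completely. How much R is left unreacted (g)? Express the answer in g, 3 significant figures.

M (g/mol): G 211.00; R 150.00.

153 g

n(G) = 916.4 / 211.00 = 4.343 mol
n(R) = 1.90 × 2250/1000 = 4.275 mol
n/ν → G: 1.086, R: 1.425; G is limiting.
R consumed = (3/4) × 4.343 = 3.257 mol
R remaining = 4.275 − 3.257 = 1.018 mol
mass = 1.018 × 150.00 = 152.7 g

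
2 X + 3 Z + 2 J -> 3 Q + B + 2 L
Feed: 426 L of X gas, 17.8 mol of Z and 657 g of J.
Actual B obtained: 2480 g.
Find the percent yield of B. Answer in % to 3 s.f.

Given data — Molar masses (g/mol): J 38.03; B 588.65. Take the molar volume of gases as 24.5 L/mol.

n(X) = 426.0 / 24.5 = 17.39 mol
n(Z) = 17.80 mol
n(J) = 657.0 / 38.03 = 17.28 mol
n/ν for X = 17.39/2 = 8.695
n/ν for Z = 17.80/3 = 5.933
n/ν for J = 17.28/2 = 8.640
Smallest n/ν is Z → limiting reagent.
theoretical n(B) = (1/3) × 17.80 = 5.933 mol → 3492 g
% yield = 2480 / 3492 × 100 = 71.02 %

71.0 %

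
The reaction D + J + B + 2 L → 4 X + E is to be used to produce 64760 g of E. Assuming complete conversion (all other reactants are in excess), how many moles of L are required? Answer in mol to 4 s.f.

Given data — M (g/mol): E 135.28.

957.4 mol

n(E) = 64760 / 135.28 = 478.7 mol
n(L) = (2/1) × 478.7 = 957.4 mol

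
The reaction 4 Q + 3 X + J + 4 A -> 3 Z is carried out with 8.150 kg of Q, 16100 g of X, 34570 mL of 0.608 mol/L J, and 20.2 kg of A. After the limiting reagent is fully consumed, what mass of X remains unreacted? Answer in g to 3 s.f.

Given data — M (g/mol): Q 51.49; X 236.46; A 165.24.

1190 g

n(Q) = 8.150×1000 / 51.49 = 158.3 mol
n(X) = 16100 / 236.46 = 68.09 mol
n(J) = 0.608 × 34570/1000 = 21.02 mol
n(A) = 20.20×1000 / 165.24 = 122.2 mol
n/ν → Q: 39.58, X: 22.70, J: 21.02, A: 30.55; J is limiting.
X consumed = (3/1) × 21.02 = 63.06 mol
X remaining = 68.09 − 63.06 = 5.030 mol
mass = 5.030 × 236.46 = 1189 g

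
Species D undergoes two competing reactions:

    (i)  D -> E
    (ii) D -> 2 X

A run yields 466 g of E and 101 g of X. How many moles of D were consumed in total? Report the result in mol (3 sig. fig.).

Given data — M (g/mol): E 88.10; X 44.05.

n(E) = 466 / 88.10 = 5.289 mol
n(X) = 101 / 44.05 = 2.293 mol
n(D) via (i) = (1/1)×5.289 = 5.289 mol
n(D) via (ii) = (1/2)×2.293 = 1.147 mol
total n(D) = 5.289 + 1.147 = 6.436 mol

6.44 mol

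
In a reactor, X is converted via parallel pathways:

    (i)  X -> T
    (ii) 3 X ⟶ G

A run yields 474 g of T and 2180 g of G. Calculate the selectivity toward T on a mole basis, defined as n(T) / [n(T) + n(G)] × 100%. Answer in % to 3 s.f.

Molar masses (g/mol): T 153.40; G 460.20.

39.5 %

n(T) = 474 / 153.40 = 3.090 mol
n(G) = 2180 / 460.20 = 4.737 mol
selectivity = 3.090/(3.090+4.737) × 100 = 39.48 %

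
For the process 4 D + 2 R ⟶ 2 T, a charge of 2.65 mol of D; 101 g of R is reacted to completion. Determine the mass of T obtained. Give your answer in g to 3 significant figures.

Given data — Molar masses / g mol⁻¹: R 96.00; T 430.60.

n(D) = 2.650 mol
n(R) = 101.0 / 96.00 = 1.052 mol
n/ν → D: 0.6625, R: 0.5260; R is limiting.
n(T) = (2/2) × 1.052 = 1.052 mol
mass = 1.052 × 430.60 = 453.0 g

453 g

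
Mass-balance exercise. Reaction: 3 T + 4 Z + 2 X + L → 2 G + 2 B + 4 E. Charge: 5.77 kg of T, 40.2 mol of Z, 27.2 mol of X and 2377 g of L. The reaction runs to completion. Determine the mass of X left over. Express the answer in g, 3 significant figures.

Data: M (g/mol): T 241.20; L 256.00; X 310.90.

3500 g

n(T) = 5.770×1000 / 241.20 = 23.92 mol
n(Z) = 40.20 mol
n(X) = 27.20 mol
n(L) = 2377 / 256.00 = 9.285 mol
n/ν for T = 23.92/3 = 7.973
n/ν for Z = 40.20/4 = 10.05
n/ν for X = 27.20/2 = 13.60
n/ν for L = 9.285/1 = 9.285
Smallest n/ν is T → limiting reagent.
X consumed = (2/3) × 23.92 = 15.95 mol
X remaining = 27.20 − 15.95 = 11.25 mol
mass = 11.25 × 310.90 = 3498 g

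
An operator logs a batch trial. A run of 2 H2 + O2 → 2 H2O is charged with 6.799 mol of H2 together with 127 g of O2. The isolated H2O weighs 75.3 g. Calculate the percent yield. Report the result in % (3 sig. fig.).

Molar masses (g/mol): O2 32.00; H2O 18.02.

61.5 %

n(H2) = 6.799 mol
n(O2) = 127.0 / 32.00 = 3.969 mol
n/ν for H2 = 6.799/2 = 3.400
n/ν for O2 = 3.969/1 = 3.969
Smallest n/ν is H2 → limiting reagent.
theoretical n(H2O) = (2/2) × 6.799 = 6.799 mol → 122.5 g
% yield = 75.3 / 122.5 × 100 = 61.47 %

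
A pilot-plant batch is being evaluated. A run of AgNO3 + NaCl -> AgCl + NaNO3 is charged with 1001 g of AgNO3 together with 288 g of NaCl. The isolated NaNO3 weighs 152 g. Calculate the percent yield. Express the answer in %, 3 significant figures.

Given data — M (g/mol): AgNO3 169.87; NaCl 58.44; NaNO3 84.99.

n(AgNO3) = 1001 / 169.87 = 5.893 mol
n(NaCl) = 288.0 / 58.44 = 4.928 mol
n/ν for AgNO3 = 5.893/1 = 5.893
n/ν for NaCl = 4.928/1 = 4.928
Smallest n/ν is NaCl → limiting reagent.
theoretical n(NaNO3) = (1/1) × 4.928 = 4.928 mol → 418.8 g
% yield = 152 / 418.8 × 100 = 36.29 %

36.3 %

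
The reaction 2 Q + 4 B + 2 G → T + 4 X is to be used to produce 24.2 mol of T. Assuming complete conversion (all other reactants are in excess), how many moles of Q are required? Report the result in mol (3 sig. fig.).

n(T) = 24.20 mol
n(Q) = (2/1) × 24.20 = 48.40 mol

48.4 mol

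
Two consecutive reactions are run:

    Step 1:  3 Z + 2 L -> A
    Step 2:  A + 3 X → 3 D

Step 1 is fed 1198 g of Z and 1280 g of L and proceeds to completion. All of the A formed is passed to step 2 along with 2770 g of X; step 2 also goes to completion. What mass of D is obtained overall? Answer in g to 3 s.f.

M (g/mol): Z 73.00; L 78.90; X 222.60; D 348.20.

4330 g

Step 1:
n(Z) = 1198 / 73.00 = 16.41 mol
n(L) = 1280 / 78.90 = 16.22 mol
n/ν → Z: 5.470, L: 8.110; Z is limiting.
n(A) produced = (1/3) × 16.41 = 5.470 mol
Step 2:
n(A) available = 5.470 mol
n(X) = 2770 / 222.60 = 12.44 mol
n/ν → A: 5.470, X: 4.147; X is limiting.
n(D) = (3/3) × 12.44 = 12.44 mol
mass = 12.44 × 348.20 = 4332 g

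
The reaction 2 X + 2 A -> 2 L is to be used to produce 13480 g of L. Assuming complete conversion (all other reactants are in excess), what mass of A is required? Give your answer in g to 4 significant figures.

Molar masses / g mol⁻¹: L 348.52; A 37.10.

n(L) = 13480 / 348.52 = 38.68 mol
n(A) = (2/2) × 38.68 = 38.68 mol
mass = 38.68 × 37.10 = 1435 g

1435 g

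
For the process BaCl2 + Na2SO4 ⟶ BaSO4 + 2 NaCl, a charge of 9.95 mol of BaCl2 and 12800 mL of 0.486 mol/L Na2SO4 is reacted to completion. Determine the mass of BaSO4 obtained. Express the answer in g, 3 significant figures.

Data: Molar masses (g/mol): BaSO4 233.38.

n(BaCl2) = 9.950 mol
n(Na2SO4) = 0.486 × 12800/1000 = 6.221 mol
n/ν for BaCl2 = 9.950/1 = 9.950
n/ν for Na2SO4 = 6.221/1 = 6.221
Smallest n/ν is Na2SO4 → limiting reagent.
n(BaSO4) = (1/1) × 6.221 = 6.221 mol
mass = 6.221 × 233.38 = 1452 g

1450 g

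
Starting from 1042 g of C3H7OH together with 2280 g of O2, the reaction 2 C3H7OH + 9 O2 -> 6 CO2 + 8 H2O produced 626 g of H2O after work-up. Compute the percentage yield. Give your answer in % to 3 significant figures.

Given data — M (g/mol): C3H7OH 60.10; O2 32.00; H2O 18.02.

54.9 %

n(C3H7OH) = 1042 / 60.10 = 17.34 mol
n(O2) = 2280 / 32.00 = 71.25 mol
n/ν for C3H7OH = 17.34/2 = 8.670
n/ν for O2 = 71.25/9 = 7.917
Smallest n/ν is O2 → limiting reagent.
theoretical n(H2O) = (8/9) × 71.25 = 63.33 mol → 1141 g
% yield = 626 / 1141 × 100 = 54.86 %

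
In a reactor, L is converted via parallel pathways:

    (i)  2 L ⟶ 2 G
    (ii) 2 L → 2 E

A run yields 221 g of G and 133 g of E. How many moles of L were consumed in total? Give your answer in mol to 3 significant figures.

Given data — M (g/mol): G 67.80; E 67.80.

5.22 mol

n(G) = 221 / 67.80 = 3.260 mol
n(E) = 133 / 67.80 = 1.962 mol
n(L) via (i) = (2/2)×3.260 = 3.260 mol
n(L) via (ii) = (2/2)×1.962 = 1.962 mol
total n(L) = 3.260 + 1.962 = 5.222 mol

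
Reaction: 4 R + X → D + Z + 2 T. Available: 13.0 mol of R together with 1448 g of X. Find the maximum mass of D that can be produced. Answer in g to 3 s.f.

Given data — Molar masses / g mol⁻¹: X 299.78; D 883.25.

n(R) = 13.00 mol
n(X) = 1448 / 299.78 = 4.830 mol
n/ν for R = 13.00/4 = 3.250
n/ν for X = 4.830/1 = 4.830
Smallest n/ν is R → limiting reagent.
n(D) = (1/4) × 13.00 = 3.250 mol
mass = 3.250 × 883.25 = 2871 g

2870 g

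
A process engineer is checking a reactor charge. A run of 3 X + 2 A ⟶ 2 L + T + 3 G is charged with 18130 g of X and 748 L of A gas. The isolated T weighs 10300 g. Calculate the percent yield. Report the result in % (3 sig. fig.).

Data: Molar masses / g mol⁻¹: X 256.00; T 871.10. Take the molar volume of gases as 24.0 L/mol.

n(X) = 18130 / 256.00 = 70.82 mol
n(A) = 748.0 / 24.0 = 31.17 mol
n/ν for X = 70.82/3 = 23.61
n/ν for A = 31.17/2 = 15.59
Smallest n/ν is A → limiting reagent.
theoretical n(T) = (1/2) × 31.17 = 15.59 mol → 13580 g
% yield = 10300 / 13580 × 100 = 75.85 %

75.9 %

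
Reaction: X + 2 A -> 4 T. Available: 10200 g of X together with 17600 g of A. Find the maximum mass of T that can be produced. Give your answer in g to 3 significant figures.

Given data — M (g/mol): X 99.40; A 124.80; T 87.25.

n(X) = 10200 / 99.40 = 102.6 mol
n(A) = 17600 / 124.80 = 141.0 mol
n/ν → X: 102.6, A: 70.50; A is limiting.
n(T) = (4/2) × 141.0 = 282.0 mol
mass = 282.0 × 87.25 = 24600 g

24600 g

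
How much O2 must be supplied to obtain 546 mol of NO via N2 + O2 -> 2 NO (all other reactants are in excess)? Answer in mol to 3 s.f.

n(NO) = 546.0 mol
n(O2) = (1/2) × 546.0 = 273.0 mol

273 mol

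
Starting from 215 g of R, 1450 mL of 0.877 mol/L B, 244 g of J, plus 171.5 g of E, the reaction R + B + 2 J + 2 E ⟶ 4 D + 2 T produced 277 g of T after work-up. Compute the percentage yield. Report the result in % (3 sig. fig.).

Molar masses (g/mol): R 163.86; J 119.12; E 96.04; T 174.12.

89.1 %

n(R) = 215.0 / 163.86 = 1.312 mol
n(B) = 0.877 × 1450/1000 = 1.272 mol
n(J) = 244.0 / 119.12 = 2.048 mol
n(E) = 171.5 / 96.04 = 1.786 mol
n/ν for R = 1.312/1 = 1.312
n/ν for B = 1.272/1 = 1.272
n/ν for J = 2.048/2 = 1.024
n/ν for E = 1.786/2 = 0.8930
Smallest n/ν is E → limiting reagent.
theoretical n(T) = (2/2) × 1.786 = 1.786 mol → 311.0 g
% yield = 277 / 311.0 × 100 = 89.07 %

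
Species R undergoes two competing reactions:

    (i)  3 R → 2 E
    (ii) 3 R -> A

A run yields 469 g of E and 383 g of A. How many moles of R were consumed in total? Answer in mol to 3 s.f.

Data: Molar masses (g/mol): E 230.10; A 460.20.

5.55 mol

n(E) = 469 / 230.10 = 2.038 mol
n(A) = 383 / 460.20 = 0.8322 mol
n(R) via (i) = (3/2)×2.038 = 3.057 mol
n(R) via (ii) = (3/1)×0.8322 = 2.497 mol
total n(R) = 3.057 + 2.497 = 5.554 mol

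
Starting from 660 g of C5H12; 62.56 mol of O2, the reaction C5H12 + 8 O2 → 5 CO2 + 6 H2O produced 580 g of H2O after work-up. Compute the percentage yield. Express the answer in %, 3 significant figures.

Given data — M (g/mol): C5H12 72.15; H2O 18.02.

68.6 %

n(C5H12) = 660.0 / 72.15 = 9.148 mol
n(O2) = 62.56 mol
n/ν for C5H12 = 9.148/1 = 9.148
n/ν for O2 = 62.56/8 = 7.820
Smallest n/ν is O2 → limiting reagent.
theoretical n(H2O) = (6/8) × 62.56 = 46.92 mol → 845.5 g
% yield = 580 / 845.5 × 100 = 68.60 %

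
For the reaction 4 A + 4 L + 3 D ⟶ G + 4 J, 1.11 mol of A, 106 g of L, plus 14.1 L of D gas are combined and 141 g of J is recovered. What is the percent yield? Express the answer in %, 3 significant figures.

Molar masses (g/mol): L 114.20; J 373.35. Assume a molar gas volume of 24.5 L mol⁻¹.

49.2 %

n(A) = 1.110 mol
n(L) = 106.0 / 114.20 = 0.9282 mol
n(D) = 14.10 / 24.5 = 0.5755 mol
n/ν for A = 1.110/4 = 0.2775
n/ν for L = 0.9282/4 = 0.2321
n/ν for D = 0.5755/3 = 0.1918
Smallest n/ν is D → limiting reagent.
theoretical n(J) = (4/3) × 0.5755 = 0.7673 mol → 286.5 g
% yield = 141 / 286.5 × 100 = 49.21 %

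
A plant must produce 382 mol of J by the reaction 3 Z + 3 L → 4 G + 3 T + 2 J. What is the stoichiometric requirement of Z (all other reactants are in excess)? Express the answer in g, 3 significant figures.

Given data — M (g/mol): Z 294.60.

n(J) = 382.0 mol
n(Z) = (3/2) × 382.0 = 573.0 mol
mass = 573.0 × 294.60 = 168800 g

169000 g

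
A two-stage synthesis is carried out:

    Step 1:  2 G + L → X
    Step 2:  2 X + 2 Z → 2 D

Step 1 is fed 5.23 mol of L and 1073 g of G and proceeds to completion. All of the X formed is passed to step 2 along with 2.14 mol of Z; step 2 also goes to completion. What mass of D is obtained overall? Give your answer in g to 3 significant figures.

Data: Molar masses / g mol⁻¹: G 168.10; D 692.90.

Step 1:
n(L) = 5.230 mol
n(G) = 1073 / 168.10 = 6.383 mol
n/ν → L: 5.230, G: 3.192; G is limiting.
n(X) produced = (1/2) × 6.383 = 3.192 mol
Step 2:
n(X) available = 3.192 mol
n(Z) = 2.140 mol
n/ν → X: 1.596, Z: 1.070; Z is limiting.
n(D) = (2/2) × 2.140 = 2.140 mol
mass = 2.140 × 692.90 = 1483 g

1480 g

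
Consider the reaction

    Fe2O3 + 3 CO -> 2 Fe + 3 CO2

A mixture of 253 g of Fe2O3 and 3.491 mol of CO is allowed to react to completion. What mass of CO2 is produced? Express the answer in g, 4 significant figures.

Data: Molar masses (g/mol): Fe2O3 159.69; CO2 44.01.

n(Fe2O3) = 253.0 / 159.69 = 1.584 mol
n(CO) = 3.491 mol
n/ν → Fe2O3: 1.584, CO: 1.164; CO is limiting.
n(CO2) = (3/3) × 3.491 = 3.491 mol
mass = 3.491 × 44.01 = 153.6 g

153.6 g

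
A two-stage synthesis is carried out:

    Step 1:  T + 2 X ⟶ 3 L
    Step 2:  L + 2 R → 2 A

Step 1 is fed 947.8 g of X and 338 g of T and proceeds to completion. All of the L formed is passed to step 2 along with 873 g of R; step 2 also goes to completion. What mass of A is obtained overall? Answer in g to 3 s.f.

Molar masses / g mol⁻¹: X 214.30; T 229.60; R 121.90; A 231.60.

Step 1:
n(X) = 947.8 / 214.30 = 4.423 mol
n(T) = 338.0 / 229.60 = 1.472 mol
n/ν for X = 4.423/2 = 2.212
n/ν for T = 1.472/1 = 1.472
Smallest n/ν is T → limiting reagent.
n(L) produced = (3/1) × 1.472 = 4.416 mol
Step 2:
n(L) available = 4.416 mol
n(R) = 873.0 / 121.90 = 7.162 mol
n/ν for L = 4.416/1 = 4.416
n/ν for R = 7.162/2 = 3.581
Smallest n/ν is R → limiting reagent.
n(A) = (2/2) × 7.162 = 7.162 mol
mass = 7.162 × 231.60 = 1659 g

1660 g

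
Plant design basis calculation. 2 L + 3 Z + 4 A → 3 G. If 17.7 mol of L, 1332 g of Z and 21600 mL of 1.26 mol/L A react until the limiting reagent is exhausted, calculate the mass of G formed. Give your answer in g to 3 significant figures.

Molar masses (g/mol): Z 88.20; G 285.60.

n(L) = 17.70 mol
n(Z) = 1332 / 88.20 = 15.10 mol
n(A) = 1.26 × 21600/1000 = 27.22 mol
n/ν → L: 8.850, Z: 5.033, A: 6.805; Z is limiting.
n(G) = (3/3) × 15.10 = 15.10 mol
mass = 15.10 × 285.60 = 4313 g

4310 g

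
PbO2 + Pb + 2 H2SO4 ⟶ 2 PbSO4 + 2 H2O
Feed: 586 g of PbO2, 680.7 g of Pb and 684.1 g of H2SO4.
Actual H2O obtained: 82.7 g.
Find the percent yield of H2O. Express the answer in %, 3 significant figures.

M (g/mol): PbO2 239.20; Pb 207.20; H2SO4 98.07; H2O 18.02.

93.7 %

n(PbO2) = 586.0 / 239.20 = 2.450 mol
n(Pb) = 680.7 / 207.20 = 3.285 mol
n(H2SO4) = 684.1 / 98.07 = 6.976 mol
n/ν for PbO2 = 2.450/1 = 2.450
n/ν for Pb = 3.285/1 = 3.285
n/ν for H2SO4 = 6.976/2 = 3.488
Smallest n/ν is PbO2 → limiting reagent.
theoretical n(H2O) = (2/1) × 2.450 = 4.900 mol → 88.30 g
% yield = 82.7 / 88.30 × 100 = 93.66 %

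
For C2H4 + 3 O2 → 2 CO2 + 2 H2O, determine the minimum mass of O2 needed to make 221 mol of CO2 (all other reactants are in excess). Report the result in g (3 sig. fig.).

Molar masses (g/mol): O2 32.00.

n(CO2) = 221.0 mol
n(O2) = (3/2) × 221.0 = 331.5 mol
mass = 331.5 × 32.00 = 10610 g

10600 g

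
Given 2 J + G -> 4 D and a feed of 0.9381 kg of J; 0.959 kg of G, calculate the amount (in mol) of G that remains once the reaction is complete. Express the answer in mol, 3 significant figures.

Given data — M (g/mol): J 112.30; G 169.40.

n(J) = 0.9381×1000 / 112.30 = 8.354 mol
n(G) = 0.9590×1000 / 169.40 = 5.661 mol
n/ν for J = 8.354/2 = 4.177
n/ν for G = 5.661/1 = 5.661
Smallest n/ν is J → limiting reagent.
G consumed = (1/2) × 8.354 = 4.177 mol
G remaining = 5.661 − 4.177 = 1.484 mol

1.48 mol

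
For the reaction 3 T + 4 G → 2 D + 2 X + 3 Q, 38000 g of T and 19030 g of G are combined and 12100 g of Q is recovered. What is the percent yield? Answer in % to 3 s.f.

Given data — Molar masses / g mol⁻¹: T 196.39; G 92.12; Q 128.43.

60.8 %

n(T) = 38000 / 196.39 = 193.5 mol
n(G) = 19030 / 92.12 = 206.6 mol
n/ν → T: 64.50, G: 51.65; G is limiting.
theoretical n(Q) = (3/4) × 206.6 = 155.0 mol → 19910 g
% yield = 12100 / 19910 × 100 = 60.77 %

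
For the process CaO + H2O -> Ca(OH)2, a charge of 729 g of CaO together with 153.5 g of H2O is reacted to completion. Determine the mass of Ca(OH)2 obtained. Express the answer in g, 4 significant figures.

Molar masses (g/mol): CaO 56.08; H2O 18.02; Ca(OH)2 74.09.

n(CaO) = 729.0 / 56.08 = 13.00 mol
n(H2O) = 153.5 / 18.02 = 8.518 mol
n/ν for CaO = 13.00/1 = 13.00
n/ν for H2O = 8.518/1 = 8.518
Smallest n/ν is H2O → limiting reagent.
n(Ca(OH)2) = (1/1) × 8.518 = 8.518 mol
mass = 8.518 × 74.09 = 631.1 g

631.1 g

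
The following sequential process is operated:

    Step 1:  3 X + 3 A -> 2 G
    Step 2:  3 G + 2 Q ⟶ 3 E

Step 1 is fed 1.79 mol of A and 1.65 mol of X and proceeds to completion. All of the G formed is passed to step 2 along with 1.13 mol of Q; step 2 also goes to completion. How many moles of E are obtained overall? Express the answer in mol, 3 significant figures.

1.10 mol

Step 1:
n(A) = 1.790 mol
n(X) = 1.650 mol
n/ν for A = 1.790/3 = 0.5967
n/ν for X = 1.650/3 = 0.5500
Smallest n/ν is X → limiting reagent.
n(G) produced = (2/3) × 1.650 = 1.100 mol
Step 2:
n(G) available = 1.100 mol
n(Q) = 1.130 mol
n/ν for G = 1.100/3 = 0.3667
n/ν for Q = 1.130/2 = 0.5650
Smallest n/ν is G → limiting reagent.
n(E) = (3/3) × 1.100 = 1.100 mol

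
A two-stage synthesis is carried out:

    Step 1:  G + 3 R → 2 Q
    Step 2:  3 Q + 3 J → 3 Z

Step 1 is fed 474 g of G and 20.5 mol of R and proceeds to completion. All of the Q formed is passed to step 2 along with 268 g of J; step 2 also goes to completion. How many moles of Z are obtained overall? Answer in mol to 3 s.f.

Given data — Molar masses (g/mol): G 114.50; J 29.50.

8.28 mol

Step 1:
n(G) = 474.0 / 114.50 = 4.140 mol
n(R) = 20.50 mol
n/ν → G: 4.140, R: 6.833; G is limiting.
n(Q) produced = (2/1) × 4.140 = 8.280 mol
Step 2:
n(Q) available = 8.280 mol
n(J) = 268.0 / 29.50 = 9.085 mol
n/ν → Q: 2.760, J: 3.028; Q is limiting.
n(Z) = (3/3) × 8.280 = 8.280 mol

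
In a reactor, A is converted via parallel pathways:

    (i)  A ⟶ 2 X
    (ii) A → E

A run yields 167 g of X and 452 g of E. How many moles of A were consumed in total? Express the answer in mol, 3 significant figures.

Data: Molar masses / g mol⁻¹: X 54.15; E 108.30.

n(X) = 167 / 54.15 = 3.084 mol
n(E) = 452 / 108.30 = 4.174 mol
n(A) via (i) = (1/2)×3.084 = 1.542 mol
n(A) via (ii) = (1/1)×4.174 = 4.174 mol
total n(A) = 1.542 + 4.174 = 5.716 mol

5.72 mol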